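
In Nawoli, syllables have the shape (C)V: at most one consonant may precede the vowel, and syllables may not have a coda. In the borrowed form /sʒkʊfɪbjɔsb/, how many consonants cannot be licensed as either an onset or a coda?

Syllabifying with onset maximization leaves /s/, /ʒ/, /b/, /s/, /b/ stranded (no codas are permitted; onsets are limited to one consonant).

5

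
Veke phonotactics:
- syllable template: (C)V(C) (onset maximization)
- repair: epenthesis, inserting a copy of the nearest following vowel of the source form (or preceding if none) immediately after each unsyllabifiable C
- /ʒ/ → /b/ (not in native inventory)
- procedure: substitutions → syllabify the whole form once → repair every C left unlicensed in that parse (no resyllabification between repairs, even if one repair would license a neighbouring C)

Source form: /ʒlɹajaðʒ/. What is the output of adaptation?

Substitution: /ʒ/ → /b/, giving /blɹajaðb/.
Syllabifying with onset maximization leaves /b/, /l/, /b/ stranded (at most one coda consonant is licensed; onsets are limited to one consonant).
Inserting the epenthetic vowel yields /b/ → /ba/, /l/ → /la/, /b/ → /ba/.

balaɹajaðba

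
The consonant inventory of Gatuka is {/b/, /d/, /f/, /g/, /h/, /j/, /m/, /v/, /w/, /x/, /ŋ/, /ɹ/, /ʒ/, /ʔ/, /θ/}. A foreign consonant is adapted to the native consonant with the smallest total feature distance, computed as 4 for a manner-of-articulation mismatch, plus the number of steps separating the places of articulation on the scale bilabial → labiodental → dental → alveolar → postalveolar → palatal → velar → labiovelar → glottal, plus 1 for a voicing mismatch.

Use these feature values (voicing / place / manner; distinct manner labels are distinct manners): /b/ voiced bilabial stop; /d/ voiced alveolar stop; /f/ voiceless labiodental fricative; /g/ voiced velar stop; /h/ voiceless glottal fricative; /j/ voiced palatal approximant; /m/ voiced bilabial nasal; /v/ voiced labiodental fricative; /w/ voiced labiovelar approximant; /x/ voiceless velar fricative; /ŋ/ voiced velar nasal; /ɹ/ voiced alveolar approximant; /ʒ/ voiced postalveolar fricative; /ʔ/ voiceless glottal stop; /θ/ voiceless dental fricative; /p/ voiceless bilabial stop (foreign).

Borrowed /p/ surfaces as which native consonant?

/b/ is closest: same manner (stop), place distance 0 (bilabial→bilabial), voicing differs (+1); total 1. Next closest is /d/ at distance 4.

b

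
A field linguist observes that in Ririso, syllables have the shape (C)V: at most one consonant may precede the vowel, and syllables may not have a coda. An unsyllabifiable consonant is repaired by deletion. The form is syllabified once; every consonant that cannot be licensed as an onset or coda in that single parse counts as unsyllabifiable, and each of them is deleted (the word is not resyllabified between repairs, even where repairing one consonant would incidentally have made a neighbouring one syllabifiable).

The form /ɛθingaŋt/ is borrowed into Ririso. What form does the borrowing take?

Syllabifying with onset maximization leaves /n/, /ŋ/, /t/ stranded (no codas are permitted; onsets are limited to one consonant).
Each unlicensed consonant is deleted: /n/, /ŋ/, /t/.

ɛθiga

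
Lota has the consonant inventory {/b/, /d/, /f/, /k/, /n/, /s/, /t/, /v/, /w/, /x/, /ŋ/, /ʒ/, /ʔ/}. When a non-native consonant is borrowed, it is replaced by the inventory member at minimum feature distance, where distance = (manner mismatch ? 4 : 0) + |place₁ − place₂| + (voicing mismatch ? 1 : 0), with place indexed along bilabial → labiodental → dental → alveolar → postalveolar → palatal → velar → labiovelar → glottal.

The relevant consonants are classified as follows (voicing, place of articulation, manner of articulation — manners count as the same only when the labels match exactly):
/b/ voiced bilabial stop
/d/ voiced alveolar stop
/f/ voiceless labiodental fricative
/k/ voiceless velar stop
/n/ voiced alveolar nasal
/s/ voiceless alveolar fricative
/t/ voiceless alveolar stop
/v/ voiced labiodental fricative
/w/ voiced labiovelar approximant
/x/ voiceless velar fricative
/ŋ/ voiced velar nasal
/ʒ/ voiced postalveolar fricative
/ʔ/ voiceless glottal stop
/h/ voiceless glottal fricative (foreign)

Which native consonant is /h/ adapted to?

x

/x/ is closest: same manner (fricative), place distance 2 (glottal→velar), same voicing; total 2. Next closest is /ʔ/ at distance 4.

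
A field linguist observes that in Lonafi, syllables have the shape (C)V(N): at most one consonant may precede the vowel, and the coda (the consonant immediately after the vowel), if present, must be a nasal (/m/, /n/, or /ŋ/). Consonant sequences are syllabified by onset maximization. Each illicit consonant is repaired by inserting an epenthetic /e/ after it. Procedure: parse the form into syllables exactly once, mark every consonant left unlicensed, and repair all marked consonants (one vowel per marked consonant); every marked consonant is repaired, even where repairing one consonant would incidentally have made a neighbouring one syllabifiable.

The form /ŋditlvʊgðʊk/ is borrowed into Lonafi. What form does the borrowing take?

ŋeditelevʊgeðʊke

Under (C)V(N), the unsyllabifiable consonants are /ŋ/, /t/, /l/, /g/, /k/ (only a nasal (/m/, /n/, or /ŋ/) is licensed in coda position; onsets are limited to one consonant).
Each unlicensed consonant becomes the onset of a new syllable: /ŋ/ → /ŋe/, /t/ → /te/, /l/ → /le/, /g/ → /ge/, /k/ → /ke/.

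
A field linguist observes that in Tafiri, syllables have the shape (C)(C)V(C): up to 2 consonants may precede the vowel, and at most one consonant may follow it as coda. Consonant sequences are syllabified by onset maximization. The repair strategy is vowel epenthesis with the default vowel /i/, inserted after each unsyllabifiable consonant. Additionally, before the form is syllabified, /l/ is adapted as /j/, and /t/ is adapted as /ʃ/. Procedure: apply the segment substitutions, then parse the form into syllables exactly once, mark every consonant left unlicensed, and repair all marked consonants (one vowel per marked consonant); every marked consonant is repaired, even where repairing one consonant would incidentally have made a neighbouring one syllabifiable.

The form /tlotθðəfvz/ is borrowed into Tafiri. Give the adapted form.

ʃjoʃθðəfvizi

Substitution: /t/ → /ʃ/, /l/ → /j/, giving /ʃjoʃθðəfvz/.
The consonants /v/, /z/ cannot be parsed into a legal (C)(C)V(C) syllable (at most one coda consonant is licensed; onsets may contain at most 2 consonants).
Inserting the epenthetic vowel yields /v/ → /vi/, /z/ → /zi/.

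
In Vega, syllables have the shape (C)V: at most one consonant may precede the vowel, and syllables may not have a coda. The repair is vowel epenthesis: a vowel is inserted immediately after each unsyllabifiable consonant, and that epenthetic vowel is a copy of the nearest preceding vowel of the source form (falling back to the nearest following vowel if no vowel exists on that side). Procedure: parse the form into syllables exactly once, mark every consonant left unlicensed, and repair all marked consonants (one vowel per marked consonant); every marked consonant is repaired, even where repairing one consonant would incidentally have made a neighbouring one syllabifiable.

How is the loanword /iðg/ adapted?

iðigi

Syllabifying with onset maximization leaves /ð/, /g/ stranded (no codas are permitted; onsets are limited to one consonant).
Epenthesis after each stranded consonant: /ð/ → /ði/, /g/ → /gi/.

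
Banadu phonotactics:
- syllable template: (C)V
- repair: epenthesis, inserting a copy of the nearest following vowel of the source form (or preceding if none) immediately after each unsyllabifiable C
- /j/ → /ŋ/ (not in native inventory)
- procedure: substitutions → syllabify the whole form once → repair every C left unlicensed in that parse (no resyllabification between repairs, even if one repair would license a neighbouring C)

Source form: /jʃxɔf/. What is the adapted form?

Substitution: /j/ → /ŋ/, giving /ŋʃxɔf/.
Under (C)V, the unsyllabifiable consonants are /ŋ/, /ʃ/, /f/ (no codas are permitted; onsets are limited to one consonant).
Epenthesis after each stranded consonant: /ŋ/ → /ŋɔ/, /ʃ/ → /ʃɔ/, /f/ → /fɔ/.

ŋɔʃɔxɔfɔ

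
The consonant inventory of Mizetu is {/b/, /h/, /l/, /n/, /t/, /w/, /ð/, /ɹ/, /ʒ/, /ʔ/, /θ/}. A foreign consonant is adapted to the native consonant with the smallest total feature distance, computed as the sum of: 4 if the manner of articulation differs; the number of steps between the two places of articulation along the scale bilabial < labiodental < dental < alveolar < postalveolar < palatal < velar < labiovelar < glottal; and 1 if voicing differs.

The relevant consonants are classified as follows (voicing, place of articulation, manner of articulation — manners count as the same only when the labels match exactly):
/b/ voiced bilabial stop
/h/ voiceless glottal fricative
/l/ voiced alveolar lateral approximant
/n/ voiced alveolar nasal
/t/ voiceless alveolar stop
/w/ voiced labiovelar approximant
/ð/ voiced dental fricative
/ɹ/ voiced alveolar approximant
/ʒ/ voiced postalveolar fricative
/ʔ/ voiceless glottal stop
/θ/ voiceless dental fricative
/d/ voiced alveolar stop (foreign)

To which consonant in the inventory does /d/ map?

/t/ is closest: same manner (stop), place distance 0 (alveolar→alveolar), voicing differs (+1); total 1. Next closest is /b/ at distance 3.

t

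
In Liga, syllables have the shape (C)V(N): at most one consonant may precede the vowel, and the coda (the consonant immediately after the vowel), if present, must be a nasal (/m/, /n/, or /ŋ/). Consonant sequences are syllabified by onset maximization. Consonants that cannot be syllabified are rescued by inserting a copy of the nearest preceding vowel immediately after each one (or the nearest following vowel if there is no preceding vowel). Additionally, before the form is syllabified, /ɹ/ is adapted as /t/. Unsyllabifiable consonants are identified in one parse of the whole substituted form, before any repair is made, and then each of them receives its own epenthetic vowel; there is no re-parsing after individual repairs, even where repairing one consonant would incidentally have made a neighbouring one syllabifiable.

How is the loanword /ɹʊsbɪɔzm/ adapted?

Substitution: /ɹ/ → /t/, giving /tʊsbɪɔzm/.
Under (C)V(N), the unsyllabifiable consonants are /s/, /z/, /m/ (only a nasal (/m/, /n/, or /ŋ/) is licensed in coda position; onsets are limited to one consonant).
Epenthesis after each stranded consonant: /s/ → /sʊ/, /z/ → /zɔ/, /m/ → /mɔ/.

tʊsʊbɪɔzɔmɔ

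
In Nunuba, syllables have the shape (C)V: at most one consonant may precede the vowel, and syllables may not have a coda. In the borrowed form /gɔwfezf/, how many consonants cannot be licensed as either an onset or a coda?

3

Syllabifying with onset maximization leaves /w/, /z/, /f/ stranded (no codas are permitted; onsets are limited to one consonant).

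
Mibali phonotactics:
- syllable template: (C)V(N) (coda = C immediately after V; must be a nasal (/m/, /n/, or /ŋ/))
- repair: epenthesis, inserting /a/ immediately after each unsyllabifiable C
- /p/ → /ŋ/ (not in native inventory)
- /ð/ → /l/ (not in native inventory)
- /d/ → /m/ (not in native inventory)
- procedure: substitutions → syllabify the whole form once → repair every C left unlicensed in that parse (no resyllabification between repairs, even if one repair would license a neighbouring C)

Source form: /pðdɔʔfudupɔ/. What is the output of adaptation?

Substitution: /p/ → /ŋ/, /ð/ → /l/, /d/ → /m/, giving /ŋlmɔʔfumuŋɔ/.
Syllabifying with onset maximization leaves /ŋ/, /l/, /ʔ/ stranded (only a nasal (/m/, /n/, or /ŋ/) is licensed in coda position; onsets are limited to one consonant).
Epenthesis after each stranded consonant: /ŋ/ → /ŋa/, /l/ → /la/, /ʔ/ → /ʔa/.

ŋalamɔʔafumuŋɔ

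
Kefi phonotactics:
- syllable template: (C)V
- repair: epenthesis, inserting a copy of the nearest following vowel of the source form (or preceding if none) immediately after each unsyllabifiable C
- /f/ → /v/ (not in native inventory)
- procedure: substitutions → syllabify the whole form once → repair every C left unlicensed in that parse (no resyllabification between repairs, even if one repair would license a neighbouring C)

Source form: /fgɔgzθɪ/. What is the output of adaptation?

vɔgɔgɪzɪθɪ

Substitution: /f/ → /v/, giving /vgɔgzθɪ/.
The consonants /v/, /g/, /z/ cannot be parsed into a legal (C)V syllable (no codas are permitted; onsets are limited to one consonant).
Epenthesis after each stranded consonant: /v/ → /vɔ/, /g/ → /gɪ/, /z/ → /zɪ/.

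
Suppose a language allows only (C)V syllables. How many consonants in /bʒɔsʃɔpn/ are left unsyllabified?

4

The consonants /b/, /s/, /p/, /n/ cannot be parsed into a legal (C)V syllable (no codas are permitted; onsets are limited to one consonant).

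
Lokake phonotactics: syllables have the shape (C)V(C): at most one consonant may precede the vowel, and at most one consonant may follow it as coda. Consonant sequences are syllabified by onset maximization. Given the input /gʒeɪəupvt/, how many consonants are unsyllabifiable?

3

Syllabifying with onset maximization leaves /g/, /v/, /t/ stranded (at most one coda consonant is licensed; onsets are limited to one consonant).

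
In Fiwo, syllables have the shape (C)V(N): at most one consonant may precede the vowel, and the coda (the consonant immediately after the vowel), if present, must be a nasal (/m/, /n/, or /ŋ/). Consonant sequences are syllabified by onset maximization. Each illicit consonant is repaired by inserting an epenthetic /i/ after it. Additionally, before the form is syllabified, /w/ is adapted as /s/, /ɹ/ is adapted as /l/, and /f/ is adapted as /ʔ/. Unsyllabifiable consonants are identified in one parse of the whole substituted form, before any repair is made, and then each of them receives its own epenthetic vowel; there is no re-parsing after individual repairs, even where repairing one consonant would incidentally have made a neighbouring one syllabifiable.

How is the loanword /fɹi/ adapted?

ʔili

Substitution: /f/ → /ʔ/, /ɹ/ → /l/, giving /ʔli/.
The consonants /ʔ/ cannot be parsed into a legal (C)V(N) syllable (only a nasal (/m/, /n/, or /ŋ/) is licensed in coda position; onsets are limited to one consonant).
Inserting the epenthetic vowel yields /ʔ/ → /ʔi/.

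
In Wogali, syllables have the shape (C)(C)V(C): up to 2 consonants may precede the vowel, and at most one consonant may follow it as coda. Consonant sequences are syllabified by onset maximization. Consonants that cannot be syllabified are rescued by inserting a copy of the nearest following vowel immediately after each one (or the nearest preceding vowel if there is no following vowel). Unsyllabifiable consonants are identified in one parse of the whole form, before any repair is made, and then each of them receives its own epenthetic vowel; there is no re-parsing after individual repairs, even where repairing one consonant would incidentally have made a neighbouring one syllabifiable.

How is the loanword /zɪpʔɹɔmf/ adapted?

zɪpʔɹɔmfɔ

The consonants /f/ cannot be parsed into a legal (C)(C)V(C) syllable (at most one coda consonant is licensed; onsets may contain at most 2 consonants).
Each unlicensed consonant becomes the onset of a new syllable: /f/ → /fɔ/.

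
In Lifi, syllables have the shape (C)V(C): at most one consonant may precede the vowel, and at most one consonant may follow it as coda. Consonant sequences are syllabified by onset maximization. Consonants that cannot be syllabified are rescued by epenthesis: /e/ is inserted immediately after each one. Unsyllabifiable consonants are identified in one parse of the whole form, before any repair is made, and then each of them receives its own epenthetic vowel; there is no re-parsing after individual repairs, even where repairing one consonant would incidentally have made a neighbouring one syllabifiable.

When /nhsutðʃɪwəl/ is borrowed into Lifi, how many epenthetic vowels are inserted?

The unsyllabifiable consonants are /n/, /h/, /ð/; each receives one epenthetic vowel.

3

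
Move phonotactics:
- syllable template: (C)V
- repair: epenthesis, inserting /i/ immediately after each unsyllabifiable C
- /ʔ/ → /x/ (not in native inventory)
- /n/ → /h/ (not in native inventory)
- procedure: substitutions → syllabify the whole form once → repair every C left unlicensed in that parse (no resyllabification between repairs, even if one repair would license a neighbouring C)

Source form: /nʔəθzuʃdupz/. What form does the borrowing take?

Substitution: /n/ → /h/, /ʔ/ → /x/, giving /hxəθzuʃdupz/.
Syllabifying with onset maximization leaves /h/, /θ/, /ʃ/, /p/, /z/ stranded (no codas are permitted; onsets are limited to one consonant).
Each unlicensed consonant becomes the onset of a new syllable: /h/ → /hi/, /θ/ → /θi/, /ʃ/ → /ʃi/, /p/ → /pi/, /z/ → /zi/.

hixəθizuʃidupizi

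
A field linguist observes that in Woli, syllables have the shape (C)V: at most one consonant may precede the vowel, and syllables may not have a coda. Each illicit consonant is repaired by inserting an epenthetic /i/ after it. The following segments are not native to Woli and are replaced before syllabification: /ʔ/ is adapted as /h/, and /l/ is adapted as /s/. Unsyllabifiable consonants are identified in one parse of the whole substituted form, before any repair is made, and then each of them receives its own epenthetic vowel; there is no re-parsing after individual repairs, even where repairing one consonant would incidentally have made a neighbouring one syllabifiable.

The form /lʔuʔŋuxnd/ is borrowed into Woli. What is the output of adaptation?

sihuhiŋuxinidi

Substitution: /l/ → /s/, /ʔ/ → /h/, giving /shuhŋuxnd/.
Under (C)V, the unsyllabifiable consonants are /s/, /h/, /x/, /n/, /d/ (no codas are permitted; onsets are limited to one consonant).
Each unlicensed consonant becomes the onset of a new syllable: /s/ → /si/, /h/ → /hi/, /x/ → /xi/, /n/ → /ni/, /d/ → /di/.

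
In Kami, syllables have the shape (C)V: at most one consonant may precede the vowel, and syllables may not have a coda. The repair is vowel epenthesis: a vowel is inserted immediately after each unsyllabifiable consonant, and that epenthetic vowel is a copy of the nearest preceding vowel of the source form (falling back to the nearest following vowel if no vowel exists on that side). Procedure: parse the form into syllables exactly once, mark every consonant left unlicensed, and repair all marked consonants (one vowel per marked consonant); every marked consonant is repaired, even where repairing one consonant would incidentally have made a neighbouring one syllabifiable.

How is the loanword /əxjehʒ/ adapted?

əxəjeheʒe

The consonants /x/, /h/, /ʒ/ cannot be parsed into a legal (C)V syllable (no codas are permitted; onsets are limited to one consonant).
Epenthesis after each stranded consonant: /x/ → /xə/, /h/ → /he/, /ʒ/ → /ʒe/.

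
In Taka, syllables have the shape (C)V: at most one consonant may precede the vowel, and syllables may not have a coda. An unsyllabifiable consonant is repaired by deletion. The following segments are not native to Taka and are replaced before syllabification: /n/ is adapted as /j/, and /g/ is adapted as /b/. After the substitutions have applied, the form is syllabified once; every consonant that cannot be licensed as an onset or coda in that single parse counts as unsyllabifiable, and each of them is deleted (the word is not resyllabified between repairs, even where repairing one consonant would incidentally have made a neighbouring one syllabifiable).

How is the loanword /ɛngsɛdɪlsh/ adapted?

Substitution: /n/ → /j/, /g/ → /b/, giving /ɛjbsɛdɪlsh/.
The consonants /j/, /b/, /l/, /s/, /h/ cannot be parsed into a legal (C)V syllable (no codas are permitted; onsets are limited to one consonant).
Each unlicensed consonant is deleted: /j/, /b/, /l/, /s/, /h/.

ɛsɛdɪ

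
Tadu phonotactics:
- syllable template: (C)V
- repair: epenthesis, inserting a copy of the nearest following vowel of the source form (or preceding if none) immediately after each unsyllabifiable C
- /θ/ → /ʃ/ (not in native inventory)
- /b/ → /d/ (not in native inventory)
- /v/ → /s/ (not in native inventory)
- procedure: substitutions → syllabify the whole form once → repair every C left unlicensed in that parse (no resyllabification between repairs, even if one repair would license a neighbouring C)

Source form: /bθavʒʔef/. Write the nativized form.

daʃaseʒeʔefe

Substitution: /b/ → /d/, /θ/ → /ʃ/, /v/ → /s/, giving /dʃasʒʔef/.
Under (C)V, the unsyllabifiable consonants are /d/, /s/, /ʒ/, /f/ (no codas are permitted; onsets are limited to one consonant).
Epenthesis after each stranded consonant: /d/ → /da/, /s/ → /se/, /ʒ/ → /ʒe/, /f/ → /fe/.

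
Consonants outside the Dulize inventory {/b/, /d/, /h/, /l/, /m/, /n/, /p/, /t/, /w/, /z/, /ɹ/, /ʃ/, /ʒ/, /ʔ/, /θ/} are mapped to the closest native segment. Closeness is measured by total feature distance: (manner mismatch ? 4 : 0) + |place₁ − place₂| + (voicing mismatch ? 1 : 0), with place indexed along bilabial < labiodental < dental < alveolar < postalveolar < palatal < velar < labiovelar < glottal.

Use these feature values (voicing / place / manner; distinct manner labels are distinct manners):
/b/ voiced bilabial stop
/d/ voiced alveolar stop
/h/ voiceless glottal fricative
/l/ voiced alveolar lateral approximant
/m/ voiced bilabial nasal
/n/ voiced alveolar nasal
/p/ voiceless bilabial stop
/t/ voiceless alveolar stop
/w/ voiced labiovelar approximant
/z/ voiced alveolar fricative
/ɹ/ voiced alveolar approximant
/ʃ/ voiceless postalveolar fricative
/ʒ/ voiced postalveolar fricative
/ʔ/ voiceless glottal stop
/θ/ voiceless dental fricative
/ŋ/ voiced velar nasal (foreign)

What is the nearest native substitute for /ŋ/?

/n/ is closest: same manner (nasal), place distance 3 (velar→alveolar), same voicing; total 3. Next closest is /w/ at distance 5.

n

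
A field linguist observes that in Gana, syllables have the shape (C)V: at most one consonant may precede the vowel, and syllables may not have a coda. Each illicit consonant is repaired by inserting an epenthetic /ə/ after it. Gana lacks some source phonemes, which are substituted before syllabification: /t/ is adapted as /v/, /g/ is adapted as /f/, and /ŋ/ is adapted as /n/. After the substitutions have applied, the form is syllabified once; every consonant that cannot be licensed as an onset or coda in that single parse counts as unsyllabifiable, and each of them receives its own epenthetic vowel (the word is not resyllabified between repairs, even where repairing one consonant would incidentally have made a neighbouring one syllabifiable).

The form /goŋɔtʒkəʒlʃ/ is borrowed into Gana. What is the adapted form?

Substitution: /g/ → /f/, /ŋ/ → /n/, /t/ → /v/, giving /fonɔvʒkəʒlʃ/.
Under (C)V, the unsyllabifiable consonants are /v/, /ʒ/, /ʒ/, /l/, /ʃ/ (no codas are permitted; onsets are limited to one consonant).
Each unlicensed consonant becomes the onset of a new syllable: /v/ → /və/, /ʒ/ → /ʒə/, /ʒ/ → /ʒə/, /l/ → /lə/, /ʃ/ → /ʃə/.

fonɔvəʒəkəʒələʃə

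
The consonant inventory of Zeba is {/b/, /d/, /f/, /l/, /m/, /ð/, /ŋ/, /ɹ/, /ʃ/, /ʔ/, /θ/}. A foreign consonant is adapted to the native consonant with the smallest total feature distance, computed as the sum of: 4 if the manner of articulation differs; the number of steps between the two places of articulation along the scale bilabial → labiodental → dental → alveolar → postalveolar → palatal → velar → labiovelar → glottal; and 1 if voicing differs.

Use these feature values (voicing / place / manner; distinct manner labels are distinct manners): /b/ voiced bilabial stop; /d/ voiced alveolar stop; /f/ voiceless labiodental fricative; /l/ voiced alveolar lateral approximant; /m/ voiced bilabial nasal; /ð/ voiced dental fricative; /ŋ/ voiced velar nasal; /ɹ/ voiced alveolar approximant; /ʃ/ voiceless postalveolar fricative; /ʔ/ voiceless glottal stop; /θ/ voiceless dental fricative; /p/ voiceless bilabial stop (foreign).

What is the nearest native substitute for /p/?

/b/ is closest: same manner (stop), place distance 0 (bilabial→bilabial), voicing differs (+1); total 1. Next closest is /d/ at distance 4.

b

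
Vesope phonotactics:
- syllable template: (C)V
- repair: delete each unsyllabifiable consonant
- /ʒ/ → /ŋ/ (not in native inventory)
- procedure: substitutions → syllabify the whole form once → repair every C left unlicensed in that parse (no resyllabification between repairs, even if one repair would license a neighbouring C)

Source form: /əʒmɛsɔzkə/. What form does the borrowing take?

əmɛsɔkə

Substitution: /ʒ/ → /ŋ/, giving /əŋmɛsɔzkə/.
Syllabifying with onset maximization leaves /ŋ/, /z/ stranded (no codas are permitted; onsets are limited to one consonant).
Deletion applies to /ŋ/, /z/.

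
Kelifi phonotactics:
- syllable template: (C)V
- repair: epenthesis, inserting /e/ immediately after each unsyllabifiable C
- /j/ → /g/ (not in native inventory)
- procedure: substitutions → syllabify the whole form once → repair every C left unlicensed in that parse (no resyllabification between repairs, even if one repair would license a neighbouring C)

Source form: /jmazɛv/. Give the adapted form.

gemazɛve

Substitution: /j/ → /g/, giving /gmazɛv/.
The consonants /g/, /v/ cannot be parsed into a legal (C)V syllable (no codas are permitted; onsets are limited to one consonant).
Epenthesis after each stranded consonant: /g/ → /ge/, /v/ → /ve/.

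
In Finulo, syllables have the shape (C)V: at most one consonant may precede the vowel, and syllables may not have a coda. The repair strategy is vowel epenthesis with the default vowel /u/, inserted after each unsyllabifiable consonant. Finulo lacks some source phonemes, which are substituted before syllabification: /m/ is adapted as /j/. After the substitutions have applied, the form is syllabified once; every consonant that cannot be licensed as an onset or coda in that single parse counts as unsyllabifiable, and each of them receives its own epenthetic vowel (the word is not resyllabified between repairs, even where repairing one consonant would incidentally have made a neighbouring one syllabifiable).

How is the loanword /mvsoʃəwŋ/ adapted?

juvusoʃəwuŋu

Substitution: /m/ → /j/, giving /jvsoʃəwŋ/.
Under (C)V, the unsyllabifiable consonants are /j/, /v/, /w/, /ŋ/ (no codas are permitted; onsets are limited to one consonant).
Inserting the epenthetic vowel yields /j/ → /ju/, /v/ → /vu/, /w/ → /wu/, /ŋ/ → /ŋu/.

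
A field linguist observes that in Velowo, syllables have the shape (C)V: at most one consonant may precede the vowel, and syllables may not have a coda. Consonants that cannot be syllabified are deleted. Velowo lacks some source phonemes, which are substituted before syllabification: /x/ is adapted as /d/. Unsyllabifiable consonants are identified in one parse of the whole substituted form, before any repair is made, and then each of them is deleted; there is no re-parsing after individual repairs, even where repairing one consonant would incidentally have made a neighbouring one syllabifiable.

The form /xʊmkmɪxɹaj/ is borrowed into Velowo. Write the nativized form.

Substitution: /x/ → /d/, giving /dʊmkmɪdɹaj/.
Under (C)V, the unsyllabifiable consonants are /m/, /k/, /d/, /j/ (no codas are permitted; onsets are limited to one consonant).
Each unlicensed consonant is deleted: /m/, /k/, /d/, /j/.

dʊmɪɹa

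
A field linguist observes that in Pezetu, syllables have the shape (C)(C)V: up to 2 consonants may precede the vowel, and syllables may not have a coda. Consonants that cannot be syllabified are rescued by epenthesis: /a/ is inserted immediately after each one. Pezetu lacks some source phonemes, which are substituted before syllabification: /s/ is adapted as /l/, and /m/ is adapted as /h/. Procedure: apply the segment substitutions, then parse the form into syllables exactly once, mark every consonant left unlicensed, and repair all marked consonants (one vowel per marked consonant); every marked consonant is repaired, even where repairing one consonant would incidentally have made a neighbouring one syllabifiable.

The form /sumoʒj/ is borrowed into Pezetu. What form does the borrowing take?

luhoʒaja

Substitution: /s/ → /l/, /m/ → /h/, giving /luhoʒj/.
The consonants /ʒ/, /j/ cannot be parsed into a legal (C)(C)V syllable (no codas are permitted; onsets may contain at most 2 consonants).
Epenthesis after each stranded consonant: /ʒ/ → /ʒa/, /j/ → /ja/.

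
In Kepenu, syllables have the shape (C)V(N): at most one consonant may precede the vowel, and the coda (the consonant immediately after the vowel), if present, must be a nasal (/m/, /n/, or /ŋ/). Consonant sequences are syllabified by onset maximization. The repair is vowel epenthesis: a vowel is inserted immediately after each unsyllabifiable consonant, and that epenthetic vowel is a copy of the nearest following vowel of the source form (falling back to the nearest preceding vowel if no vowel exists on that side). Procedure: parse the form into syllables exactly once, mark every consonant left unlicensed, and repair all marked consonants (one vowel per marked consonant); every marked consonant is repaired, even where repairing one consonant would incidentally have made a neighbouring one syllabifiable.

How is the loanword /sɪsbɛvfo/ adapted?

Under (C)V(N), the unsyllabifiable consonants are /s/, /v/ (only a nasal (/m/, /n/, or /ŋ/) is licensed in coda position; onsets are limited to one consonant).
Epenthesis after each stranded consonant: /s/ → /sɛ/, /v/ → /vo/.

sɪsɛbɛvofo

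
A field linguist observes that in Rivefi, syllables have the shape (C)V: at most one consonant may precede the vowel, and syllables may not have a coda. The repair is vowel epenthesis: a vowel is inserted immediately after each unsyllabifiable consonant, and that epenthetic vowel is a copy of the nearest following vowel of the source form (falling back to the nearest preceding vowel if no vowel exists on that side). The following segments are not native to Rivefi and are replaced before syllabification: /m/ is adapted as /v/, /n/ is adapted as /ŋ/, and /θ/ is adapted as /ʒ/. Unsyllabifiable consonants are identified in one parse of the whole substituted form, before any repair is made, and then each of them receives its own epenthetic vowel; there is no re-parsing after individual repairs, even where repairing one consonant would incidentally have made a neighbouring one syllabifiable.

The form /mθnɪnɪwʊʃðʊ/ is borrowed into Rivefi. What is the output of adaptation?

vɪʒɪŋɪŋɪwʊʃʊðʊ

Substitution: /m/ → /v/, /θ/ → /ʒ/, /n/ → /ŋ/, giving /vʒŋɪŋɪwʊʃðʊ/.
Under (C)V, the unsyllabifiable consonants are /v/, /ʒ/, /ʃ/ (no codas are permitted; onsets are limited to one consonant).
Epenthesis after each stranded consonant: /v/ → /vɪ/, /ʒ/ → /ʒɪ/, /ʃ/ → /ʃʊ/.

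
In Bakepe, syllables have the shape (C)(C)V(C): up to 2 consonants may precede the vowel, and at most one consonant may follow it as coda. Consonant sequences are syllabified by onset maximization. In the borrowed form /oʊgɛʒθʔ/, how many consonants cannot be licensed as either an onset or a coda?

Syllabifying with onset maximization leaves /θ/, /ʔ/ stranded (at most one coda consonant is licensed; onsets may contain at most 2 consonants).

2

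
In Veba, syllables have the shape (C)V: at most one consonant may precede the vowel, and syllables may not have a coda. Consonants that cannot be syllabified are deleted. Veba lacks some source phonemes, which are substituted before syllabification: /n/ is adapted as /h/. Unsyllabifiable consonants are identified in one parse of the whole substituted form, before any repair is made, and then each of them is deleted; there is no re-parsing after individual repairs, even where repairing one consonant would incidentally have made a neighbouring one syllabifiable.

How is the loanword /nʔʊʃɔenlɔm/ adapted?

ʔʊʃɔelɔ

Substitution: /n/ → /h/, giving /hʔʊʃɔehlɔm/.
Under (C)V, the unsyllabifiable consonants are /h/, /h/, /m/ (no codas are permitted; onsets are limited to one consonant).
Deleting the stranded consonants removes /h/, /h/, /m/.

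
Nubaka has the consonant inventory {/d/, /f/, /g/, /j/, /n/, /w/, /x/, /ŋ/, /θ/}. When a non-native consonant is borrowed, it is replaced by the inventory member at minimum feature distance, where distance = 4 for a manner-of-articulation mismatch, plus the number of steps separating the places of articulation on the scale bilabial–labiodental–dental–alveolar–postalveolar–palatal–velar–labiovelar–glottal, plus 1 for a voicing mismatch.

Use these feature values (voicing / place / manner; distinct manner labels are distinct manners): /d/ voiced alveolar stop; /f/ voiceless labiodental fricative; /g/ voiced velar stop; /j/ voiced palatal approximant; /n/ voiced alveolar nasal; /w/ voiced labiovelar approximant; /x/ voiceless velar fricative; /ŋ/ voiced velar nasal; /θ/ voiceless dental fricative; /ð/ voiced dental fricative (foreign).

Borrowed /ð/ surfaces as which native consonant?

θ

/θ/ is closest: same manner (fricative), place distance 0 (dental→dental), voicing differs (+1); total 1. Next closest is /f/ at distance 2.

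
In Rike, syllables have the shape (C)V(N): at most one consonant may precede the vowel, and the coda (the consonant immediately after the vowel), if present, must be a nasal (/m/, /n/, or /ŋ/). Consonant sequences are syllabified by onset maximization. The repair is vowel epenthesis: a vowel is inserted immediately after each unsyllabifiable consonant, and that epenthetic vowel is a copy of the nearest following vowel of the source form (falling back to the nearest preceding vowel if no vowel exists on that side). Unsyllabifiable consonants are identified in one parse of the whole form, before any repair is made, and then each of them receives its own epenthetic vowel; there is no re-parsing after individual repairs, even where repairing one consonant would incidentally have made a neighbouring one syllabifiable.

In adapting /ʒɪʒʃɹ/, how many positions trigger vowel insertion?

3

The unsyllabifiable consonants are /ʒ/, /ʃ/, /ɹ/; each receives one epenthetic vowel.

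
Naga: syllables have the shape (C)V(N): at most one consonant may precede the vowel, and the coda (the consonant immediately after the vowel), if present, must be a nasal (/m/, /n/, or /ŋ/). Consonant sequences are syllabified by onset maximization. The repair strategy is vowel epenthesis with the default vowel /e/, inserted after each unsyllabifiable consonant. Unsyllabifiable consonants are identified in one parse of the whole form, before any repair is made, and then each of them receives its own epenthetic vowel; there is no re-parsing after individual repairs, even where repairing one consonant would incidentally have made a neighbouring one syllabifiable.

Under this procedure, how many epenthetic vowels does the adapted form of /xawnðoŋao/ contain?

The unsyllabifiable consonants are /w/, /n/; each receives one epenthetic vowel.

2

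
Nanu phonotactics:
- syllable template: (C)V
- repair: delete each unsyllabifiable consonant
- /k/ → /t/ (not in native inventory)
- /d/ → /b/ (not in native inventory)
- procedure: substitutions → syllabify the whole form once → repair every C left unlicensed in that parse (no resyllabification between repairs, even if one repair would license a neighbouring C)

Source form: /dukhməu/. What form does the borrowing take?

buməu

Substitution: /d/ → /b/, /k/ → /t/, giving /buthməu/.
Syllabifying with onset maximization leaves /t/, /h/ stranded (no codas are permitted; onsets are limited to one consonant).
Deleting the stranded consonants removes /t/, /h/.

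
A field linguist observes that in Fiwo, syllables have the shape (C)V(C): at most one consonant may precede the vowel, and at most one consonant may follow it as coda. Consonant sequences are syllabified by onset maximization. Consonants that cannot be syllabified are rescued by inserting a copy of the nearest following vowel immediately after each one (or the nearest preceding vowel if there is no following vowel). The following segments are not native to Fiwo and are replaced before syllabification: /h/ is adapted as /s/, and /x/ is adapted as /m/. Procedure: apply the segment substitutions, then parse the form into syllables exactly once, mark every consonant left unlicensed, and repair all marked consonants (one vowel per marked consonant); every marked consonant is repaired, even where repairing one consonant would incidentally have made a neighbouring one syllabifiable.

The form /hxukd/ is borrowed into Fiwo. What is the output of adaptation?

Substitution: /h/ → /s/, /x/ → /m/, giving /smukd/.
The consonants /s/, /d/ cannot be parsed into a legal (C)V(C) syllable (at most one coda consonant is licensed; onsets are limited to one consonant).
Each unlicensed consonant becomes the onset of a new syllable: /s/ → /su/, /d/ → /du/.

sumukdu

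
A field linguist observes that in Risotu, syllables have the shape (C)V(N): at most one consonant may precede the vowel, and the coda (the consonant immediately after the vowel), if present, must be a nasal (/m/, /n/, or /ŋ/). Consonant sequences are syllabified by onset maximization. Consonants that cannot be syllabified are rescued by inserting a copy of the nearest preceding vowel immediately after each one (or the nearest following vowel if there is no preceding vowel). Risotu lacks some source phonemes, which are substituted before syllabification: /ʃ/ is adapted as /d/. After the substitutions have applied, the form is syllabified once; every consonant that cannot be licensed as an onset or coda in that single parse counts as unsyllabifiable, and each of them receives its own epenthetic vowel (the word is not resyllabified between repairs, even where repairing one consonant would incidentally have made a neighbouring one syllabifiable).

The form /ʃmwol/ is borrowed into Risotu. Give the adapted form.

Substitution: /ʃ/ → /d/, giving /dmwol/.
Under (C)V(N), the unsyllabifiable consonants are /d/, /m/, /l/ (only a nasal (/m/, /n/, or /ŋ/) is licensed in coda position; onsets are limited to one consonant).
Each unlicensed consonant becomes the onset of a new syllable: /d/ → /do/, /m/ → /mo/, /l/ → /lo/.

domowolo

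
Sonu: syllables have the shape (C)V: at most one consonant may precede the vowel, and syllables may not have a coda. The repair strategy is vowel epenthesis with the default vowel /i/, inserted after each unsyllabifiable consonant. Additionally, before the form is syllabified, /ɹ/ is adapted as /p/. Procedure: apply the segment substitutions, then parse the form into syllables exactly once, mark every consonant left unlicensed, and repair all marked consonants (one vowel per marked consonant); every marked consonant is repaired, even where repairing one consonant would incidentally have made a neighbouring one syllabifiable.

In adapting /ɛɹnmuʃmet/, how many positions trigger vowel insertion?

After substitution the input is /ɛpnmuʃmet/.
The unsyllabifiable consonants are /p/, /n/, /ʃ/, /t/; each receives one epenthetic vowel.

4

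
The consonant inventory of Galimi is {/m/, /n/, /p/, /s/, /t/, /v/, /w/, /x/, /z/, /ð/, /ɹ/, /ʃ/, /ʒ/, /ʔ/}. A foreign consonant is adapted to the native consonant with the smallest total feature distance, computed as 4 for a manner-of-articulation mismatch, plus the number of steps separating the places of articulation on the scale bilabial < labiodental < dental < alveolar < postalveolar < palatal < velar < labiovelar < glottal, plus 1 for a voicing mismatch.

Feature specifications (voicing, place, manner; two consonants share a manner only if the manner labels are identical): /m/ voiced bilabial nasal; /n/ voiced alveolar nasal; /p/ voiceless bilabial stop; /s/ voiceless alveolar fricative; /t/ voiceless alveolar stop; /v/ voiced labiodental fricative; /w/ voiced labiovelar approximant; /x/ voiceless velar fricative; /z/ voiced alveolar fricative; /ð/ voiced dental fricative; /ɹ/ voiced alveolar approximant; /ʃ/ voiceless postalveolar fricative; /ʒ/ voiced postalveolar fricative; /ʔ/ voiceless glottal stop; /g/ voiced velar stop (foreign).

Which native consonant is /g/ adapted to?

ʔ

/ʔ/ is closest: same manner (stop), place distance 2 (velar→glottal), voicing differs (+1); total 3. Next closest is /t/ at distance 4.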